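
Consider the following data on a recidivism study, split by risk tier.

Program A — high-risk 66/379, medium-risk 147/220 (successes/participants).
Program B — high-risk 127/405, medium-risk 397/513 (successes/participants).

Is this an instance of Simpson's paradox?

High-risk: Program A 66/379 = 17.4%, Program B 127/405 = 31.4% → Program B
Medium-risk: Program A 147/220 = 66.8%, Program B 397/513 = 77.4% → Program B
Overall: Program A 213/599 = 35.6%, Program B 524/918 = 57.1% → Program B
Program B wins overall and in every risk group — no reversal.

No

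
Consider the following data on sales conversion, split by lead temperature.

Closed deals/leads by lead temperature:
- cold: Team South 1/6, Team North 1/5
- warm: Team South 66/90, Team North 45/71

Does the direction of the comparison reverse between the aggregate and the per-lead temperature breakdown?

No

Cold: Team South 1/6 = 16.7%, Team North 1/5 = 20.0% → Team North
Warm: Team South 66/90 = 73.3%, Team North 45/71 = 63.4% → Team South
Overall: Team South 67/96 = 69.8%, Team North 46/76 = 60.5% → Team South
Neither sweeps: Team South wins 1 of 2 groups, Team North wins 1. Team South wins overall but not every group — no Simpson reversal.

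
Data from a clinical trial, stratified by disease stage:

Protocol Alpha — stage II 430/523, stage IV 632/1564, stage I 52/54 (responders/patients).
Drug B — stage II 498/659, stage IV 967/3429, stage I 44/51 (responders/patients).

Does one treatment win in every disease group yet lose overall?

Stage II: Protocol Alpha 430/523 = 82.2%, Drug B 498/659 = 75.6% → Protocol Alpha
Stage IV: Protocol Alpha 632/1564 = 40.4%, Drug B 967/3429 = 28.2% → Protocol Alpha
Stage I: Protocol Alpha 52/54 = 96.3%, Drug B 44/51 = 86.3% → Protocol Alpha
Overall: Protocol Alpha 1114/2141 = 52.0%, Drug B 1509/4139 = 36.5% → Protocol Alpha
Protocol Alpha wins overall and in every disease group — no reversal.

No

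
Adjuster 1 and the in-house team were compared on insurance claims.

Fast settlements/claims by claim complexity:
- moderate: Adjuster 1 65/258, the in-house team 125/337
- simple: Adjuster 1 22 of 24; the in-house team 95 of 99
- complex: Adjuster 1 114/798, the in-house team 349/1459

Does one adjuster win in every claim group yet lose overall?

Moderate: Adjuster 1 65/258 = 25.2%, the in-house team 125/337 = 37.1% → the in-house team
Simple: Adjuster 1 22/24 = 91.7%, the in-house team 95/99 = 96.0% → the in-house team
Complex: Adjuster 1 114/798 = 14.3%, the in-house team 349/1459 = 23.9% → the in-house team
Overall: Adjuster 1 201/1080 = 18.6%, the in-house team 569/1895 = 30.0% → the in-house team
The in-house team wins overall and in every claim group — no reversal.

No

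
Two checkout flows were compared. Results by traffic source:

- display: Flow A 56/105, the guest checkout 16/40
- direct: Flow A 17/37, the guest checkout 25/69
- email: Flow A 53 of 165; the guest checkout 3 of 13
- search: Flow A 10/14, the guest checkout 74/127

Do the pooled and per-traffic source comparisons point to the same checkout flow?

Display: Flow A 56/105 = 53.3%, the guest checkout 16/40 = 40.0% → Flow A
Direct: Flow A 17/37 = 45.9%, the guest checkout 25/69 = 36.2% → Flow A
Email: Flow A 53/165 = 32.1%, the guest checkout 3/13 = 23.1% → Flow A
Search: Flow A 10/14 = 71.4%, the guest checkout 74/127 = 58.3% → Flow A
Overall: Flow A 136/321 = 42.4%, the guest checkout 118/249 = 47.4% → the guest checkout
Flow A wins each traffic group but the guest checkout wins overall — the comparison reverses. Flow A's sessions skew toward email, which has a lower base rate.

No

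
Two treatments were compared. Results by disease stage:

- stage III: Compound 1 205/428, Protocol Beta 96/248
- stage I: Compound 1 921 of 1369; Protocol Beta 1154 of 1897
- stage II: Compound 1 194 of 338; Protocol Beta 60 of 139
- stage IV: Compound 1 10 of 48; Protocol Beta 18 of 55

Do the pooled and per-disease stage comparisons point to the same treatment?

Stage III: Compound 1 205/428 = 47.9%, Protocol Beta 96/248 = 38.7% → Compound 1
Stage I: Compound 1 921/1369 = 67.3%, Protocol Beta 1154/1897 = 60.8% → Compound 1
Stage II: Compound 1 194/338 = 57.4%, Protocol Beta 60/139 = 43.2% → Compound 1
Stage IV: Compound 1 10/48 = 20.8%, Protocol Beta 18/55 = 32.7% → Protocol Beta
Overall: Compound 1 1330/2183 = 60.9%, Protocol Beta 1328/2339 = 56.8% → Compound 1
Neither sweeps: Compound 1 wins 3 of 4 groups, Protocol Beta wins 1. Compound 1 wins overall but not every group — no Simpson reversal.

No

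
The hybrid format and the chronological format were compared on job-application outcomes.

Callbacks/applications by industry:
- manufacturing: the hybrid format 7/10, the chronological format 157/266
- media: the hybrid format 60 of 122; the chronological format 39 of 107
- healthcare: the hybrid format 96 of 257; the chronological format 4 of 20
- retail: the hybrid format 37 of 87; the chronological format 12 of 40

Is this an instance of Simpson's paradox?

Yes

Manufacturing: the hybrid format 7/10 = 70.0%, the chronological format 157/266 = 59.0% → the hybrid format
Media: the hybrid format 60/122 = 49.2%, the chronological format 39/107 = 36.4% → the hybrid format
Healthcare: the hybrid format 96/257 = 37.4%, the chronological format 4/20 = 20.0% → the hybrid format
Retail: the hybrid format 37/87 = 42.5%, the chronological format 12/40 = 30.0% → the hybrid format
Overall: the hybrid format 200/476 = 42.0%, the chronological format 212/433 = 49.0% → the chronological format
The hybrid format wins each industry group but the chronological format wins overall — the comparison reverses. The hybrid format's applications skew toward healthcare, which has a lower base rate.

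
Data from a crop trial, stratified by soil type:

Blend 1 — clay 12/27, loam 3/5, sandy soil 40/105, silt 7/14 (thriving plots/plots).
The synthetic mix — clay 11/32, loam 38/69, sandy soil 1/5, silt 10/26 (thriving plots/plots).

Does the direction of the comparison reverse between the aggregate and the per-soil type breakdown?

Clay: Blend 1 12/27 = 44.4%, the synthetic mix 11/32 = 34.4% → Blend 1
Loam: Blend 1 3/5 = 60.0%, the synthetic mix 38/69 = 55.1% → Blend 1
Sandy soil: Blend 1 40/105 = 38.1%, the synthetic mix 1/5 = 20.0% → Blend 1
Silt: Blend 1 7/14 = 50.0%, the synthetic mix 10/26 = 38.5% → Blend 1
Overall: Blend 1 62/151 = 41.1%, the synthetic mix 60/132 = 45.5% → the synthetic mix
Blend 1 wins each soil group but the synthetic mix wins overall — the comparison reverses. Blend 1's plots skew toward sandy soil, which has a lower base rate.

Yes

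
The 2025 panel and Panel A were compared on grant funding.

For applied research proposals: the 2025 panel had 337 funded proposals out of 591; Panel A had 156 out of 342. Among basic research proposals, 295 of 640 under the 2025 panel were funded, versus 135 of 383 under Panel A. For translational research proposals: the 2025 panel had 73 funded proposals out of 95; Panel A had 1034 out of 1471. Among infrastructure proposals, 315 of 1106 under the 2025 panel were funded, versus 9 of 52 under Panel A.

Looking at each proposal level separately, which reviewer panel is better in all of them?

the 2025 panel

Applied research: the 2025 panel 337/591 = 57.0%, Panel A 156/342 = 45.6% → the 2025 panel
Basic research: the 2025 panel 295/640 = 46.1%, Panel A 135/383 = 35.2% → the 2025 panel
Translational research: the 2025 panel 73/95 = 76.8%, Panel A 1034/1471 = 70.3% → the 2025 panel
Infrastructure: the 2025 panel 315/1106 = 28.5%, Panel A 9/52 = 17.3% → the 2025 panel
The 2025 panel has the higher rate in all 4 groups.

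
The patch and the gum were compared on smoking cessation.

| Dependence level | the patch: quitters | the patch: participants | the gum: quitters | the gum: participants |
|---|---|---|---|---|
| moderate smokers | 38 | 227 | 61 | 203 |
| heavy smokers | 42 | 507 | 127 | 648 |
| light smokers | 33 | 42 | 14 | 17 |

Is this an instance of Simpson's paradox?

Moderate smokers: the patch 38/227 = 16.7%, the gum 61/203 = 30.0% → the gum
Heavy smokers: the patch 42/507 = 8.3%, the gum 127/648 = 19.6% → the gum
Light smokers: the patch 33/42 = 78.6%, the gum 14/17 = 82.4% → the gum
Overall: the patch 113/776 = 14.6%, the gum 202/868 = 23.3% → the gum
The gum wins overall and in every dependence group — no reversal.

No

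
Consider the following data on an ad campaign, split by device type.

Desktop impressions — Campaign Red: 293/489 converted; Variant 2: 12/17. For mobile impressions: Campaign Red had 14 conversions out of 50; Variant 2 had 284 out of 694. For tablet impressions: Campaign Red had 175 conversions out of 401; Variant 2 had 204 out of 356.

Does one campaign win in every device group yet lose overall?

Yes

Desktop: Campaign Red 293/489 = 59.9%, Variant 2 12/17 = 70.6% → Variant 2
Mobile: Campaign Red 14/50 = 28.0%, Variant 2 284/694 = 40.9% → Variant 2
Tablet: Campaign Red 175/401 = 43.6%, Variant 2 204/356 = 57.3% → Variant 2
Overall: Campaign Red 482/940 = 51.3%, Variant 2 500/1067 = 46.9% → Campaign Red
Variant 2 wins each device group but Campaign Red wins overall — the comparison reverses. Variant 2's impressions skew toward mobile, which has a lower base rate.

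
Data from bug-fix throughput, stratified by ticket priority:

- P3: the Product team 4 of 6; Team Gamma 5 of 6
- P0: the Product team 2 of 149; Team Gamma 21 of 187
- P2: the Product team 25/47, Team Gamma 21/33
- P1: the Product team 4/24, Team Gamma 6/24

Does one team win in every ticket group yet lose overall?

P3: the Product team 4/6 = 66.7%, Team Gamma 5/6 = 83.3% → Team Gamma
P0: the Product team 2/149 = 1.3%, Team Gamma 21/187 = 11.2% → Team Gamma
P2: the Product team 25/47 = 53.2%, Team Gamma 21/33 = 63.6% → Team Gamma
P1: the Product team 4/24 = 16.7%, Team Gamma 6/24 = 25.0% → Team Gamma
Overall: the Product team 35/226 = 15.5%, Team Gamma 53/250 = 21.2% → Team Gamma
Team Gamma wins overall and in every ticket group — no reversal.

No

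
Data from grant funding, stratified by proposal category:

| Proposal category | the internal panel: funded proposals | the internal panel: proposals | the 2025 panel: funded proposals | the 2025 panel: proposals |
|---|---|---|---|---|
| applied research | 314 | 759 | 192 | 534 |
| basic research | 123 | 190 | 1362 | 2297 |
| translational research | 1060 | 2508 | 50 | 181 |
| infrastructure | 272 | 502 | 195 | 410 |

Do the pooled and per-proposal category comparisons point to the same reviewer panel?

Applied research: the internal panel 314/759 = 41.4%, the 2025 panel 192/534 = 36.0% → the internal panel
Basic research: the internal panel 123/190 = 64.7%, the 2025 panel 1362/2297 = 59.3% → the internal panel
Translational research: the internal panel 1060/2508 = 42.3%, the 2025 panel 50/181 = 27.6% → the internal panel
Infrastructure: the internal panel 272/502 = 54.2%, the 2025 panel 195/410 = 47.6% → the internal panel
Overall: the internal panel 1769/3959 = 44.7%, the 2025 panel 1799/3422 = 52.6% → the 2025 panel
The internal panel wins each proposal group but the 2025 panel wins overall — the comparison reverses. The internal panel's proposals skew toward translational research, which has a lower base rate.

No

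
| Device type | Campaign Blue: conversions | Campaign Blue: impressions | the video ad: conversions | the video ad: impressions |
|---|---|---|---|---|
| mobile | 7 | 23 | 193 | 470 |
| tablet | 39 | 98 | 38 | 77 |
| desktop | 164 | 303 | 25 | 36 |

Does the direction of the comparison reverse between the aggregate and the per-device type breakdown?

Yes

Mobile: Campaign Blue 7/23 = 30.4%, the video ad 193/470 = 41.1% → the video ad
Tablet: Campaign Blue 39/98 = 39.8%, the video ad 38/77 = 49.4% → the video ad
Desktop: Campaign Blue 164/303 = 54.1%, the video ad 25/36 = 69.4% → the video ad
Overall: Campaign Blue 210/424 = 49.5%, the video ad 256/583 = 43.9% → Campaign Blue
The video ad wins each device group but Campaign Blue wins overall — the comparison reverses. The video ad's impressions skew toward mobile, which has a lower base rate.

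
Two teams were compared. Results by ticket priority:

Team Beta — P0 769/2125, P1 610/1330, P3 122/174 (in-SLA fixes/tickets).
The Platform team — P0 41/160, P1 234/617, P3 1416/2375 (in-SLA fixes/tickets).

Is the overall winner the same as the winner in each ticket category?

P0: Team Beta 769/2125 = 36.2%, the Platform team 41/160 = 25.6% → Team Beta
P1: Team Beta 610/1330 = 45.9%, the Platform team 234/617 = 37.9% → Team Beta
P3: Team Beta 122/174 = 70.1%, the Platform team 1416/2375 = 59.6% → Team Beta
Overall: Team Beta 1501/3629 = 41.4%, the Platform team 1691/3152 = 53.6% → the Platform team
Team Beta wins each ticket group but the Platform team wins overall — the comparison reverses. Team Beta's tickets skew toward P0, which has a lower base rate.

No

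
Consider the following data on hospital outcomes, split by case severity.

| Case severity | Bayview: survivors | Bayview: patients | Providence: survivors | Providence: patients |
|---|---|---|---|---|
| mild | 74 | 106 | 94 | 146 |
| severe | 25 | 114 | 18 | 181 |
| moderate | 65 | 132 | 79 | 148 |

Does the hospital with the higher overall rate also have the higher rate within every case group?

Mild: Bayview 74/106 = 69.8%, Providence 94/146 = 64.4% → Bayview
Severe: Bayview 25/114 = 21.9%, Providence 18/181 = 9.9% → Bayview
Moderate: Bayview 65/132 = 49.2%, Providence 79/148 = 53.4% → Providence
Overall: Bayview 164/352 = 46.6%, Providence 191/475 = 40.2% → Bayview
Neither sweeps: Bayview wins 2 of 3 groups, Providence wins 1. Bayview wins overall but not every group — no Simpson reversal.

No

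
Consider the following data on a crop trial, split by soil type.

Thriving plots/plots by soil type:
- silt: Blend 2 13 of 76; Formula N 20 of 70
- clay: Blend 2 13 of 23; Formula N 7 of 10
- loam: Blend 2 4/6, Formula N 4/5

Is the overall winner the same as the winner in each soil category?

Yes

Silt: Blend 2 13/76 = 17.1%, Formula N 20/70 = 28.6% → Formula N
Clay: Blend 2 13/23 = 56.5%, Formula N 7/10 = 70.0% → Formula N
Loam: Blend 2 4/6 = 66.7%, Formula N 4/5 = 80.0% → Formula N
Overall: Blend 2 30/105 = 28.6%, Formula N 31/85 = 36.5% → Formula N
Formula N wins overall and in every soil group — no reversal.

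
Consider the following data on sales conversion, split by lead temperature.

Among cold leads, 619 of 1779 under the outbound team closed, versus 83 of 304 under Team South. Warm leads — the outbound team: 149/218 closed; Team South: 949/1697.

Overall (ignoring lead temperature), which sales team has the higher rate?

Cold: the outbound team 619/1779 = 34.8%, Team South 83/304 = 27.3% → the outbound team
Warm: the outbound team 149/218 = 68.3%, Team South 949/1697 = 55.9% → the outbound team
Overall: the outbound team 768/1997 = 38.5%, Team South 1032/2001 = 51.6% → Team South
(The outbound team wins every lead group but Team South wins overall — the outbound team's leads skew toward the low-rate cold group.)

Team South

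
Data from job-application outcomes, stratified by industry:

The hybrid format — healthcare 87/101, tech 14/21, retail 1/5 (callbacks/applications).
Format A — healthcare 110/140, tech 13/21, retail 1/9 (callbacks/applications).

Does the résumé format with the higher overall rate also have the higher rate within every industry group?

Yes

Healthcare: the hybrid format 87/101 = 86.1%, Format A 110/140 = 78.6% → the hybrid format
Tech: the hybrid format 14/21 = 66.7%, Format A 13/21 = 61.9% → the hybrid format
Retail: the hybrid format 1/5 = 20.0%, Format A 1/9 = 11.1% → the hybrid format
Overall: the hybrid format 102/127 = 80.3%, Format A 124/170 = 72.9% → the hybrid format
The hybrid format wins overall and in every industry group — no reversal.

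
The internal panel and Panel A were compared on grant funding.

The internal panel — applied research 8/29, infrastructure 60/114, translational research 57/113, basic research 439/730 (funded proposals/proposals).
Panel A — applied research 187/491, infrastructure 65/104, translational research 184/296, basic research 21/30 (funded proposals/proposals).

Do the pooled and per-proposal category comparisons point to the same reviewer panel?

Applied research: the internal panel 8/29 = 27.6%, Panel A 187/491 = 38.1% → Panel A
Infrastructure: the internal panel 60/114 = 52.6%, Panel A 65/104 = 62.5% → Panel A
Translational research: the internal panel 57/113 = 50.4%, Panel A 184/296 = 62.2% → Panel A
Basic research: the internal panel 439/730 = 60.1%, Panel A 21/30 = 70.0% → Panel A
Overall: the internal panel 564/986 = 57.2%, Panel A 457/921 = 49.6% → the internal panel
Panel A wins each proposal group but the internal panel wins overall — the comparison reverses. Panel A's proposals skew toward applied research, which has a lower base rate.

No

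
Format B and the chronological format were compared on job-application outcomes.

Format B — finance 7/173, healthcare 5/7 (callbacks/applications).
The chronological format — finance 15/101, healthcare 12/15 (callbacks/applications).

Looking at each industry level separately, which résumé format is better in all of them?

Finance: Format B 7/173 = 4.0%, the chronological format 15/101 = 14.9% → the chronological format
Healthcare: Format B 5/7 = 71.4%, the chronological format 12/15 = 80.0% → the chronological format
The chronological format has the higher rate in both groups.

the chronological format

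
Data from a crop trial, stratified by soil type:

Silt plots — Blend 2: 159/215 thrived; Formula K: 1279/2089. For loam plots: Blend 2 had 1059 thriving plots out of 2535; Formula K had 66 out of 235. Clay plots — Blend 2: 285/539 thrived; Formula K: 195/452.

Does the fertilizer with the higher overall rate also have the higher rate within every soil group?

Silt: Blend 2 159/215 = 74.0%, Formula K 1279/2089 = 61.2% → Blend 2
Loam: Blend 2 1059/2535 = 41.8%, Formula K 66/235 = 28.1% → Blend 2
Clay: Blend 2 285/539 = 52.9%, Formula K 195/452 = 43.1% → Blend 2
Overall: Blend 2 1503/3289 = 45.7%, Formula K 1540/2776 = 55.5% → Formula K
Blend 2 wins each soil group but Formula K wins overall — the comparison reverses. Blend 2's plots skew toward loam, which has a lower base rate.

No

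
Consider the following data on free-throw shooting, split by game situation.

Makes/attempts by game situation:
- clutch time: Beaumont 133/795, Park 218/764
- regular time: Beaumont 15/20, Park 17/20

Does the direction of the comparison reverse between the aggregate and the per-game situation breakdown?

No

Clutch time: Beaumont 133/795 = 16.7%, Park 218/764 = 28.5% → Park
Regular time: Beaumont 15/20 = 75.0%, Park 17/20 = 85.0% → Park
Overall: Beaumont 148/815 = 18.2%, Park 235/784 = 30.0% → Park
Park wins overall and in every game group — no reversal.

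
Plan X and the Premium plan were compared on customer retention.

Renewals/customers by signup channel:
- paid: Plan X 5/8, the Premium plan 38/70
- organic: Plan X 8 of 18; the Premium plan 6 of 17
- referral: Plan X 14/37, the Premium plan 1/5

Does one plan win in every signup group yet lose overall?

Paid: Plan X 5/8 = 62.5%, the Premium plan 38/70 = 54.3% → Plan X
Organic: Plan X 8/18 = 44.4%, the Premium plan 6/17 = 35.3% → Plan X
Referral: Plan X 14/37 = 37.8%, the Premium plan 1/5 = 20.0% → Plan X
Overall: Plan X 27/63 = 42.9%, the Premium plan 45/92 = 48.9% → the Premium plan
Plan X wins each signup group but the Premium plan wins overall — the comparison reverses. Plan X's customers skew toward referral, which has a lower base rate.

Yes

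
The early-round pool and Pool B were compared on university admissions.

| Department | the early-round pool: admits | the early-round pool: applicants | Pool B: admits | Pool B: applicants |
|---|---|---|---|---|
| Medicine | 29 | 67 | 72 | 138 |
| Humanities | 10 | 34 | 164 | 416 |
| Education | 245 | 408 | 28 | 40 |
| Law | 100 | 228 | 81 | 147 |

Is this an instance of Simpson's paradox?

Yes

Medicine: the early-round pool 29/67 = 43.3%, Pool B 72/138 = 52.2% → Pool B
Humanities: the early-round pool 10/34 = 29.4%, Pool B 164/416 = 39.4% → Pool B
Education: the early-round pool 245/408 = 60.0%, Pool B 28/40 = 70.0% → Pool B
Law: the early-round pool 100/228 = 43.9%, Pool B 81/147 = 55.1% → Pool B
Overall: the early-round pool 384/737 = 52.1%, Pool B 345/741 = 46.6% → the early-round pool
Pool B wins each department group but the early-round pool wins overall — the comparison reverses. Pool B's applicants skew toward Humanities, which has a lower base rate.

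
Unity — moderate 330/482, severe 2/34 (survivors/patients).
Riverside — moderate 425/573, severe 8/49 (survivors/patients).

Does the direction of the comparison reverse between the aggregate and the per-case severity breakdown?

No

Moderate: Unity 330/482 = 68.5%, Riverside 425/573 = 74.2% → Riverside
Severe: Unity 2/34 = 5.9%, Riverside 8/49 = 16.3% → Riverside
Overall: Unity 332/516 = 64.3%, Riverside 433/622 = 69.6% → Riverside
Riverside wins overall and in every case group — no reversal.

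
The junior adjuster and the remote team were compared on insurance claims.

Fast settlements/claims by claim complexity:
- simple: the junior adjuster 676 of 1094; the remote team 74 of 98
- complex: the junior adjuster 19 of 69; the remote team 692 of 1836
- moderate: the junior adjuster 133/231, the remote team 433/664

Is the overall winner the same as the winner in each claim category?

Simple: the junior adjuster 676/1094 = 61.8%, the remote team 74/98 = 75.5% → the remote team
Complex: the junior adjuster 19/69 = 27.5%, the remote team 692/1836 = 37.7% → the remote team
Moderate: the junior adjuster 133/231 = 57.6%, the remote team 433/664 = 65.2% → the remote team
Overall: the junior adjuster 828/1394 = 59.4%, the remote team 1199/2598 = 46.2% → the junior adjuster
The remote team wins each claim group but the junior adjuster wins overall — the comparison reverses. The remote team's claims skew toward complex, which has a lower base rate.

No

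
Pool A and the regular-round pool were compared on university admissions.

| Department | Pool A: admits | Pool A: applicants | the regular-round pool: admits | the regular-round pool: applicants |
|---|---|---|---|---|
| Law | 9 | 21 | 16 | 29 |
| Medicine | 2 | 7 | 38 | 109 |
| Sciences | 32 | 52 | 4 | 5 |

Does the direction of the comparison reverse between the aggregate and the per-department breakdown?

Law: Pool A 9/21 = 42.9%, the regular-round pool 16/29 = 55.2% → the regular-round pool
Medicine: Pool A 2/7 = 28.6%, the regular-round pool 38/109 = 34.9% → the regular-round pool
Sciences: Pool A 32/52 = 61.5%, the regular-round pool 4/5 = 80.0% → the regular-round pool
Overall: Pool A 43/80 = 53.8%, the regular-round pool 58/143 = 40.6% → Pool A
The regular-round pool wins each department group but Pool A wins overall — the comparison reverses. The regular-round pool's applicants skew toward Medicine, which has a lower base rate.

Yes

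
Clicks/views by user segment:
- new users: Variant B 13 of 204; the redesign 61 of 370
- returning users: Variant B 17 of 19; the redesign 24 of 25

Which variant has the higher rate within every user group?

the redesign

New users: Variant B 13/204 = 6.4%, the redesign 61/370 = 16.5% → the redesign
Returning users: Variant B 17/19 = 89.5%, the redesign 24/25 = 96.0% → the redesign
The redesign has the higher rate in both groups.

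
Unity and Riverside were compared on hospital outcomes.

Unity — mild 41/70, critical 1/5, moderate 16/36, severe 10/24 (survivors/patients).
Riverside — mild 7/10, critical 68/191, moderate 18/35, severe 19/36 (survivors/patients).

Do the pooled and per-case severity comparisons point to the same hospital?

Mild: Unity 41/70 = 58.6%, Riverside 7/10 = 70.0% → Riverside
Critical: Unity 1/5 = 20.0%, Riverside 68/191 = 35.6% → Riverside
Moderate: Unity 16/36 = 44.4%, Riverside 18/35 = 51.4% → Riverside
Severe: Unity 10/24 = 41.7%, Riverside 19/36 = 52.8% → Riverside
Overall: Unity 68/135 = 50.4%, Riverside 112/272 = 41.2% → Unity
Riverside wins each case group but Unity wins overall — the comparison reverses. Riverside's patients skew toward critical, which has a lower base rate.

No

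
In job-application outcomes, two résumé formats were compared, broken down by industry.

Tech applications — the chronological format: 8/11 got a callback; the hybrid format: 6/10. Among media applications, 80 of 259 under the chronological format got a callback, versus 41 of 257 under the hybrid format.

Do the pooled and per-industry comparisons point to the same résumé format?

Tech: the chronological format 8/11 = 72.7%, the hybrid format 6/10 = 60.0% → the chronological format
Media: the chronological format 80/259 = 30.9%, the hybrid format 41/257 = 16.0% → the chronological format
Overall: the chronological format 88/270 = 32.6%, the hybrid format 47/267 = 17.6% → the chronological format
The chronological format wins overall and in every industry group — no reversal.

Yes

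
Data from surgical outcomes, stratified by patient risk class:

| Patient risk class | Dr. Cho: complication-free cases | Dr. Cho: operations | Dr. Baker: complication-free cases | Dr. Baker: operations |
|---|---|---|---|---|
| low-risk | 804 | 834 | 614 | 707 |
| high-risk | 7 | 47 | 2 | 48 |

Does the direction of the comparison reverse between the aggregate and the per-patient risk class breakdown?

No

Low-risk: Dr. Cho 804/834 = 96.4%, Dr. Baker 614/707 = 86.8% → Dr. Cho
High-risk: Dr. Cho 7/47 = 14.9%, Dr. Baker 2/48 = 4.2% → Dr. Cho
Overall: Dr. Cho 811/881 = 92.1%, Dr. Baker 616/755 = 81.6% → Dr. Cho
Dr. Cho wins overall and in every patient risk group — no reversal.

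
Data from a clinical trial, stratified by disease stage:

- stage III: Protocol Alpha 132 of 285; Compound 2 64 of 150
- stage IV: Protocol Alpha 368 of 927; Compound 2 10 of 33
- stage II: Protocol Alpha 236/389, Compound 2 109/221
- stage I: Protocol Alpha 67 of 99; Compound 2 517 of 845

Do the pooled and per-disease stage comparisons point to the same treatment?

No

Stage III: Protocol Alpha 132/285 = 46.3%, Compound 2 64/150 = 42.7% → Protocol Alpha
Stage IV: Protocol Alpha 368/927 = 39.7%, Compound 2 10/33 = 30.3% → Protocol Alpha
Stage II: Protocol Alpha 236/389 = 60.7%, Compound 2 109/221 = 49.3% → Protocol Alpha
Stage I: Protocol Alpha 67/99 = 67.7%, Compound 2 517/845 = 61.2% → Protocol Alpha
Overall: Protocol Alpha 803/1700 = 47.2%, Compound 2 700/1249 = 56.0% → Compound 2
Protocol Alpha wins each disease group but Compound 2 wins overall — the comparison reverses. Protocol Alpha's patients skew toward stage IV, which has a lower base rate.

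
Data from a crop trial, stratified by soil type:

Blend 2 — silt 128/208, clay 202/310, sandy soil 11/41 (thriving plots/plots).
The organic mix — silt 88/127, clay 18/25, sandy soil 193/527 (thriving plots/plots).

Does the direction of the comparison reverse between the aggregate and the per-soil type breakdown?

Silt: Blend 2 128/208 = 61.5%, the organic mix 88/127 = 69.3% → the organic mix
Clay: Blend 2 202/310 = 65.2%, the organic mix 18/25 = 72.0% → the organic mix
Sandy soil: Blend 2 11/41 = 26.8%, the organic mix 193/527 = 36.6% → the organic mix
Overall: Blend 2 341/559 = 61.0%, the organic mix 299/679 = 44.0% → Blend 2
The organic mix wins each soil group but Blend 2 wins overall — the comparison reverses. The organic mix's plots skew toward sandy soil, which has a lower base rate.

Yes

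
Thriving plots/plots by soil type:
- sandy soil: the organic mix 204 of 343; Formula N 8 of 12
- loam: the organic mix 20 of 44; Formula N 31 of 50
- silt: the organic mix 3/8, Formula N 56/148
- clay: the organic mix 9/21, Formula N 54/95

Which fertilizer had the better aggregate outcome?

the organic mix

Sandy soil: the organic mix 204/343 = 59.5%, Formula N 8/12 = 66.7% → Formula N
Loam: the organic mix 20/44 = 45.5%, Formula N 31/50 = 62.0% → Formula N
Silt: the organic mix 3/8 = 37.5%, Formula N 56/148 = 37.8% → Formula N
Clay: the organic mix 9/21 = 42.9%, Formula N 54/95 = 56.8% → Formula N
Overall: the organic mix 236/416 = 56.7%, Formula N 149/305 = 48.9% → the organic mix
(Formula N wins every soil group but the organic mix wins overall — Formula N's plots skew toward the low-rate silt group.)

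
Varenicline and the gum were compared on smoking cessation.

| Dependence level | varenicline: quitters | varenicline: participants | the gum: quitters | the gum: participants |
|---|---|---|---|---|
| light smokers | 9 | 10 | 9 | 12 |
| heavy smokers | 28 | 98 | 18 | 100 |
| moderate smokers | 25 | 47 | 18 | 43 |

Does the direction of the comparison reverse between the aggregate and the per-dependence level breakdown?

No

Light smokers: varenicline 9/10 = 90.0%, the gum 9/12 = 75.0% → varenicline
Heavy smokers: varenicline 28/98 = 28.6%, the gum 18/100 = 18.0% → varenicline
Moderate smokers: varenicline 25/47 = 53.2%, the gum 18/43 = 41.9% → varenicline
Overall: varenicline 62/155 = 40.0%, the gum 45/155 = 29.0% → varenicline
Varenicline wins overall and in every dependence group — no reversal.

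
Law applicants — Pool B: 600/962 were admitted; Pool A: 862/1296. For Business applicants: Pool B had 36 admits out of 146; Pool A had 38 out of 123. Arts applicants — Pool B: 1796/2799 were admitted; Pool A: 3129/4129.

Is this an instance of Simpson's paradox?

No

Law: Pool B 600/962 = 62.4%, Pool A 862/1296 = 66.5% → Pool A
Business: Pool B 36/146 = 24.7%, Pool A 38/123 = 30.9% → Pool A
Arts: Pool B 1796/2799 = 64.2%, Pool A 3129/4129 = 75.8% → Pool A
Overall: Pool B 2432/3907 = 62.2%, Pool A 4029/5548 = 72.6% → Pool A
Pool A wins overall and in every department group — no reversal.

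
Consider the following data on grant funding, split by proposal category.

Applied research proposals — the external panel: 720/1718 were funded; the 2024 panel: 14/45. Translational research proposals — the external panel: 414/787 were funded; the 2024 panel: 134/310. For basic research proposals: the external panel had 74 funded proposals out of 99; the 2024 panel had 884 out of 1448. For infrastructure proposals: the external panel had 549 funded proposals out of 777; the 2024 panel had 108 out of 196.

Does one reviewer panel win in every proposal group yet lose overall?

Yes

Applied research: the external panel 720/1718 = 41.9%, the 2024 panel 14/45 = 31.1% → the external panel
Translational research: the external panel 414/787 = 52.6%, the 2024 panel 134/310 = 43.2% → the external panel
Basic research: the external panel 74/99 = 74.7%, the 2024 panel 884/1448 = 61.0% → the external panel
Infrastructure: the external panel 549/777 = 70.7%, the 2024 panel 108/196 = 55.1% → the external panel
Overall: the external panel 1757/3381 = 52.0%, the 2024 panel 1140/1999 = 57.0% → the 2024 panel
The external panel wins each proposal group but the 2024 panel wins overall — the comparison reverses. The external panel's proposals skew toward applied research, which has a lower base rate.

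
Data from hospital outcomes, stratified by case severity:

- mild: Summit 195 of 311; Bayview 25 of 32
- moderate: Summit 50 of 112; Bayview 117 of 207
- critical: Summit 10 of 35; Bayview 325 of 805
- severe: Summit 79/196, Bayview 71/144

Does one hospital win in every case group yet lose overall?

Yes

Mild: Summit 195/311 = 62.7%, Bayview 25/32 = 78.1% → Bayview
Moderate: Summit 50/112 = 44.6%, Bayview 117/207 = 56.5% → Bayview
Critical: Summit 10/35 = 28.6%, Bayview 325/805 = 40.4% → Bayview
Severe: Summit 79/196 = 40.3%, Bayview 71/144 = 49.3% → Bayview
Overall: Summit 334/654 = 51.1%, Bayview 538/1188 = 45.3% → Summit
Bayview wins each case group but Summit wins overall — the comparison reverses. Bayview's patients skew toward critical, which has a lower base rate.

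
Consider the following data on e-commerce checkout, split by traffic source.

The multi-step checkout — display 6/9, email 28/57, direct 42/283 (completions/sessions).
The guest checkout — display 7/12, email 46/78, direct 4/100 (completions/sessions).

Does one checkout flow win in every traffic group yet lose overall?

Display: the multi-step checkout 6/9 = 66.7%, the guest checkout 7/12 = 58.3% → the multi-step checkout
Email: the multi-step checkout 28/57 = 49.1%, the guest checkout 46/78 = 59.0% → the guest checkout
Direct: the multi-step checkout 42/283 = 14.8%, the guest checkout 4/100 = 4.0% → the multi-step checkout
Overall: the multi-step checkout 76/349 = 21.8%, the guest checkout 57/190 = 30.0% → the guest checkout
Neither sweeps: the multi-step checkout wins 2 of 3 groups, the guest checkout wins 1. The guest checkout wins overall but not every group — no Simpson reversal.

No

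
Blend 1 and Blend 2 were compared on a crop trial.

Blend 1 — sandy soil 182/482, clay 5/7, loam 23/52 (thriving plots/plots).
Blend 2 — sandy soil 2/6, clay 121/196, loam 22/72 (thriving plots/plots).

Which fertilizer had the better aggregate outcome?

Sandy soil: Blend 1 182/482 = 37.8%, Blend 2 2/6 = 33.3% → Blend 1
Clay: Blend 1 5/7 = 71.4%, Blend 2 121/196 = 61.7% → Blend 1
Loam: Blend 1 23/52 = 44.2%, Blend 2 22/72 = 30.6% → Blend 1
Overall: Blend 1 210/541 = 38.8%, Blend 2 145/274 = 52.9% → Blend 2
(Blend 1 wins every soil group but Blend 2 wins overall — Blend 1's plots skew toward the low-rate sandy soil group.)

Blend 2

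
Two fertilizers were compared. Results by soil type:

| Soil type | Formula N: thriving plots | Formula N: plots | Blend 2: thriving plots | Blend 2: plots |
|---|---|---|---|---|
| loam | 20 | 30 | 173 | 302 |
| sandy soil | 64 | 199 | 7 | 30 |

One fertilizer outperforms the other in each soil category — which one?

Loam: Formula N 20/30 = 66.7%, Blend 2 173/302 = 57.3% → Formula N
Sandy soil: Formula N 64/199 = 32.2%, Blend 2 7/30 = 23.3% → Formula N
Formula N has the higher rate in both groups.

Formula N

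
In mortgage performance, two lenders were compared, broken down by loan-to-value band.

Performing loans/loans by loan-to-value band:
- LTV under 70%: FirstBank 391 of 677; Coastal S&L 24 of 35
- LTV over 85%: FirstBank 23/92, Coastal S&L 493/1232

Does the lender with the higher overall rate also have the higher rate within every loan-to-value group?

No

LTV under 70%: FirstBank 391/677 = 57.8%, Coastal S&L 24/35 = 68.6% → Coastal S&L
LTV over 85%: FirstBank 23/92 = 25.0%, Coastal S&L 493/1232 = 40.0% → Coastal S&L
Overall: FirstBank 414/769 = 53.8%, Coastal S&L 517/1267 = 40.8% → FirstBank
Coastal S&L wins each loan-to-value group but FirstBank wins overall — the comparison reverses. Coastal S&L's loans skew toward LTV over 85%, which has a lower base rate.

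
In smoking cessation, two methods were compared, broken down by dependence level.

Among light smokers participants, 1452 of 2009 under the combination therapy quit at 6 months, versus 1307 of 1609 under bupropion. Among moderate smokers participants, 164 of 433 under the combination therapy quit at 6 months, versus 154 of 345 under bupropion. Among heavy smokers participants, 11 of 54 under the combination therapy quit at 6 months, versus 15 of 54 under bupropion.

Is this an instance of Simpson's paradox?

Light smokers: the combination therapy 1452/2009 = 72.3%, bupropion 1307/1609 = 81.2% → bupropion
Moderate smokers: the combination therapy 164/433 = 37.9%, bupropion 154/345 = 44.6% → bupropion
Heavy smokers: the combination therapy 11/54 = 20.4%, bupropion 15/54 = 27.8% → bupropion
Overall: the combination therapy 1627/2496 = 65.2%, bupropion 1476/2008 = 73.5% → bupropion
Bupropion wins overall and in every dependence group — no reversal.

No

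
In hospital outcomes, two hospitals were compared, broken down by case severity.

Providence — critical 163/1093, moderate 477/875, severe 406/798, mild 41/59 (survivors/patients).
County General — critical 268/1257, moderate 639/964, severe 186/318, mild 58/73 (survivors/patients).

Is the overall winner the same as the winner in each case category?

Critical: Providence 163/1093 = 14.9%, County General 268/1257 = 21.3% → County General
Moderate: Providence 477/875 = 54.5%, County General 639/964 = 66.3% → County General
Severe: Providence 406/798 = 50.9%, County General 186/318 = 58.5% → County General
Mild: Providence 41/59 = 69.5%, County General 58/73 = 79.5% → County General
Overall: Providence 1087/2825 = 38.5%, County General 1151/2612 = 44.1% → County General
County General wins overall and in every case group — no reversal.

Yes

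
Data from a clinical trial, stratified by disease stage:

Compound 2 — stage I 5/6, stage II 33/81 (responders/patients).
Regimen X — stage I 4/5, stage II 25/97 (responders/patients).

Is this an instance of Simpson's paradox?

No

Stage I: Compound 2 5/6 = 83.3%, Regimen X 4/5 = 80.0% → Compound 2
Stage II: Compound 2 33/81 = 40.7%, Regimen X 25/97 = 25.8% → Compound 2
Overall: Compound 2 38/87 = 43.7%, Regimen X 29/102 = 28.4% → Compound 2
Compound 2 wins overall and in every disease group — no reversal.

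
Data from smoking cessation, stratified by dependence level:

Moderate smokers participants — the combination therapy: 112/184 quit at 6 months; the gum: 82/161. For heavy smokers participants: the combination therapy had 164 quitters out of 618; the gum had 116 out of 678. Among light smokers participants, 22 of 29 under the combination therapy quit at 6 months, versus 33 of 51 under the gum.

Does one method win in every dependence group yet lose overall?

Moderate smokers: the combination therapy 112/184 = 60.9%, the gum 82/161 = 50.9% → the combination therapy
Heavy smokers: the combination therapy 164/618 = 26.5%, the gum 116/678 = 17.1% → the combination therapy
Light smokers: the combination therapy 22/29 = 75.9%, the gum 33/51 = 64.7% → the combination therapy
Overall: the combination therapy 298/831 = 35.9%, the gum 231/890 = 26.0% → the combination therapy
The combination therapy wins overall and in every dependence group — no reversal.

No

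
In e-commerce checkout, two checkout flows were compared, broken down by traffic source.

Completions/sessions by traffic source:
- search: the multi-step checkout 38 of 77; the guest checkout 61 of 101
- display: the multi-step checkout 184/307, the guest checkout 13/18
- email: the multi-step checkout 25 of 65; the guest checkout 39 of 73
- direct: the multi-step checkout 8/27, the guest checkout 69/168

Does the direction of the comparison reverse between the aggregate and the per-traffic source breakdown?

Yes

Search: the multi-step checkout 38/77 = 49.4%, the guest checkout 61/101 = 60.4% → the guest checkout
Display: the multi-step checkout 184/307 = 59.9%, the guest checkout 13/18 = 72.2% → the guest checkout
Email: the multi-step checkout 25/65 = 38.5%, the guest checkout 39/73 = 53.4% → the guest checkout
Direct: the multi-step checkout 8/27 = 29.6%, the guest checkout 69/168 = 41.1% → the guest checkout
Overall: the multi-step checkout 255/476 = 53.6%, the guest checkout 182/360 = 50.6% → the multi-step checkout
The guest checkout wins each traffic group but the multi-step checkout wins overall — the comparison reverses. The guest checkout's sessions skew toward direct, which has a lower base rate.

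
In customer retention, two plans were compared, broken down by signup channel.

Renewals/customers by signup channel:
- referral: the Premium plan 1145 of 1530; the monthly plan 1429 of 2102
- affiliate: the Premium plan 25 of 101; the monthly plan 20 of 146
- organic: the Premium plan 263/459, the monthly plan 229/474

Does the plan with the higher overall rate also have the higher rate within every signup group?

Referral: the Premium plan 1145/1530 = 74.8%, the monthly plan 1429/2102 = 68.0% → the Premium plan
Affiliate: the Premium plan 25/101 = 24.8%, the monthly plan 20/146 = 13.7% → the Premium plan
Organic: the Premium plan 263/459 = 57.3%, the monthly plan 229/474 = 48.3% → the Premium plan
Overall: the Premium plan 1433/2090 = 68.6%, the monthly plan 1678/2722 = 61.6% → the Premium plan
The Premium plan wins overall and in every signup group — no reversal.

Yes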